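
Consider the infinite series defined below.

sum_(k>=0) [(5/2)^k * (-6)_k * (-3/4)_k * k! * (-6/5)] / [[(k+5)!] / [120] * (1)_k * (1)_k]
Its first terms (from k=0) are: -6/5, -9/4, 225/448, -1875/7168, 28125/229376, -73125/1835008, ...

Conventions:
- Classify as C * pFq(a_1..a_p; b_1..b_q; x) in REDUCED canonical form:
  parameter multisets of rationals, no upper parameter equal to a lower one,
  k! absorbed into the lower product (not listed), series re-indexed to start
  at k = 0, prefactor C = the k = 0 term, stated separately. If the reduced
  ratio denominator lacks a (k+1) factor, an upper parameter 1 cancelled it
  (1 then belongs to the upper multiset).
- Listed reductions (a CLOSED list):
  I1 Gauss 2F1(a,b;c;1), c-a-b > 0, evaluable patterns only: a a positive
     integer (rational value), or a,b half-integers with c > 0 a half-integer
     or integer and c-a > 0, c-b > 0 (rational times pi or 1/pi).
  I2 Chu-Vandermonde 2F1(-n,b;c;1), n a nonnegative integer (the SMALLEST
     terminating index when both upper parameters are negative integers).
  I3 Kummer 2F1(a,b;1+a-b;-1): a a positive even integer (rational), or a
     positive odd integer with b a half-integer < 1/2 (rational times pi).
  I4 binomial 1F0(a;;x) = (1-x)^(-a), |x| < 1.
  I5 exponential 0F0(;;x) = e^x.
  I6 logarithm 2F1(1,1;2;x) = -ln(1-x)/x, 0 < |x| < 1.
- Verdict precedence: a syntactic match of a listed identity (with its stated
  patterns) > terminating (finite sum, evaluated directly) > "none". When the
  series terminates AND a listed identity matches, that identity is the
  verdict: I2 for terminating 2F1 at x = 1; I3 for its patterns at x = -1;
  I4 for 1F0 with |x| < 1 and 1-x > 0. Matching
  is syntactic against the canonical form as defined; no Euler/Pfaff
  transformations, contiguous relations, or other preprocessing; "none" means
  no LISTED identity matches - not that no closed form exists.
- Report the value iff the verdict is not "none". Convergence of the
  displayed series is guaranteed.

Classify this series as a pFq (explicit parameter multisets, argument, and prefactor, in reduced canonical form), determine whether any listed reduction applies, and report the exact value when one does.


Key observation: from the first term -6/5: the factorial ratio (prefactor -6/5) (k+a-1)!/(a-1)! is a rising factorial (a)_k.
Adjacent-term ratio: r(k) = (5/2) * (k-6) (k-3/4) / [(k+6) (k+1)] - rational; roots negated = parameters, x = (5/2), C = -6/5.

Prefactor -6/5, argument 5/2: 2F1 with upper {-6, -3/4} over lower {6}. Verdict: terminating at k = 6: the factor (-6)_k kills every later term; summing the 7 survivors is exact. Sum: -5038466913/1614807040.


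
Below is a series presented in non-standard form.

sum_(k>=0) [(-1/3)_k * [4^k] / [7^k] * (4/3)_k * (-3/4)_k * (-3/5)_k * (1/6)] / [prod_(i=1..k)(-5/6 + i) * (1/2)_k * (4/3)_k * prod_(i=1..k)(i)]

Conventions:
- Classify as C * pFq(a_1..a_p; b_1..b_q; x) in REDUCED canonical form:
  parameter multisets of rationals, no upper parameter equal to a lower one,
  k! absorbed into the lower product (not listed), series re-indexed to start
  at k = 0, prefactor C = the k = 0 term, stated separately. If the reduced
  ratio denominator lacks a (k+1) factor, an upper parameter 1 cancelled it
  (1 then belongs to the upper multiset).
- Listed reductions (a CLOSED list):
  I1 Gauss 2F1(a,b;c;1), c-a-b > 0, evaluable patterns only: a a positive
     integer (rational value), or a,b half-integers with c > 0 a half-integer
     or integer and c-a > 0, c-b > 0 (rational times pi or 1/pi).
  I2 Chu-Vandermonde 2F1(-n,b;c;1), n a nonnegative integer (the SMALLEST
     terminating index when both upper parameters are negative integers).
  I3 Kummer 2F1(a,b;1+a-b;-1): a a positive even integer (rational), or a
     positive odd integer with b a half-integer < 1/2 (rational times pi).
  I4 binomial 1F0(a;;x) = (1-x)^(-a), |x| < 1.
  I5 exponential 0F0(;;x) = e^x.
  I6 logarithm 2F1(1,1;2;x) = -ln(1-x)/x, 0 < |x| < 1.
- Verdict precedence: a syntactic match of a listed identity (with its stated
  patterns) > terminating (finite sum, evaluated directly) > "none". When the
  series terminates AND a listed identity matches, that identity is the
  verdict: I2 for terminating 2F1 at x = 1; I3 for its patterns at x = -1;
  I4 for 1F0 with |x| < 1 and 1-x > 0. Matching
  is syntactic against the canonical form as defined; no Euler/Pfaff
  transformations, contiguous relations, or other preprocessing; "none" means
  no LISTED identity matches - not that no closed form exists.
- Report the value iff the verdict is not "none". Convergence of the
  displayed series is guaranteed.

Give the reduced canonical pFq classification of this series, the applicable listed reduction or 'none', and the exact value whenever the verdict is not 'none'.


Canonical form: C = 1/6 times 3F2 with upper {-3/4, -3/5, -1/3}, lower {1/6, 1/2}, x = 4/7. Verdict: none. A 3F2 with upper {-3/4, -3/5, -1/3} fits none of I1-I6 at x = 4/7; the sum runs forever.

First insight: t_0 = 1/6 here, and the parameter 4/3 appears in both the upper and lower lists and cancels.
Ratio: r(k) = (4/7) * (k-3/4) (k-3/5) (k-1/3) / [(k+1/6) (k+1/2) (k+1)] - rational in k, leading ratio (4/7); with t_0 = 1/6, classification follows.


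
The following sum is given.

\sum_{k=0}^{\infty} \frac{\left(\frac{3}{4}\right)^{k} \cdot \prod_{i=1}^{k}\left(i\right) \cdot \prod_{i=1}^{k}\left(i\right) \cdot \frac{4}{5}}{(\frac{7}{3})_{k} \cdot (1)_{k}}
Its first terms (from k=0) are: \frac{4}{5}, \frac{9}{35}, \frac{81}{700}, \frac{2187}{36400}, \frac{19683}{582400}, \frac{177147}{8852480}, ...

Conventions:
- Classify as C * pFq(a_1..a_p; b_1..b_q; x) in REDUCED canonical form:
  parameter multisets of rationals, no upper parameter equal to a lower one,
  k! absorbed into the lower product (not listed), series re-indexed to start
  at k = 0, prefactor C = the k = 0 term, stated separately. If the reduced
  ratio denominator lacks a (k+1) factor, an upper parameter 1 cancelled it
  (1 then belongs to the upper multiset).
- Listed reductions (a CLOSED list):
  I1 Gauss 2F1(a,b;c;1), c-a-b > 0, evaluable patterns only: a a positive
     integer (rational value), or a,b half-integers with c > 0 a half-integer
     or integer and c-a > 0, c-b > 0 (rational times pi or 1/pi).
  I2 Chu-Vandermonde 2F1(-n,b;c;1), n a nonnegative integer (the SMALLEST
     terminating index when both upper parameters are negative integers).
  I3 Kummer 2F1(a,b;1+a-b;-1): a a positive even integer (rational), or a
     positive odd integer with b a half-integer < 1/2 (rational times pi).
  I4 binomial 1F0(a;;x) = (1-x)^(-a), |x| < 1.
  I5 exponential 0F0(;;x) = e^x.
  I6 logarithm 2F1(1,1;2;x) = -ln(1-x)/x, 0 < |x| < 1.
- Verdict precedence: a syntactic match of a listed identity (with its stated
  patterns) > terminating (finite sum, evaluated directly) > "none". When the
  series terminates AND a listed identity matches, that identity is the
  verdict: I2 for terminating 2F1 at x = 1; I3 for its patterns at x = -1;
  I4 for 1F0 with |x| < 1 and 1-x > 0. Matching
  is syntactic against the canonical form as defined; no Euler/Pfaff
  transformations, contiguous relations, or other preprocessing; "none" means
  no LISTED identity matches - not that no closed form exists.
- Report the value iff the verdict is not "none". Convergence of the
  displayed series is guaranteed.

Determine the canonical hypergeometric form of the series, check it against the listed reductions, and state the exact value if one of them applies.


Reduced: x = \frac{3}{4}, 2F1, upper = {1, 1}, lower = {\frac{7}{3}}, C = \frac{4}{5}. Verdict: no listed reduction: x = \frac{3}{4} and upper {1, 1} fail every I1-I6 pattern.

Key step: t_0 being \frac{4}{5}, the running product (C = 4/5) telescopes to a rising factorial.
Term ratio: r(k) = \frac{3}{4} * (k+1) (k+1) / [(k+\frac{7}{3}) (k+1)] - rational; roots negated = parameters, x = \frac{3}{4}, C = \frac{4}{5}.


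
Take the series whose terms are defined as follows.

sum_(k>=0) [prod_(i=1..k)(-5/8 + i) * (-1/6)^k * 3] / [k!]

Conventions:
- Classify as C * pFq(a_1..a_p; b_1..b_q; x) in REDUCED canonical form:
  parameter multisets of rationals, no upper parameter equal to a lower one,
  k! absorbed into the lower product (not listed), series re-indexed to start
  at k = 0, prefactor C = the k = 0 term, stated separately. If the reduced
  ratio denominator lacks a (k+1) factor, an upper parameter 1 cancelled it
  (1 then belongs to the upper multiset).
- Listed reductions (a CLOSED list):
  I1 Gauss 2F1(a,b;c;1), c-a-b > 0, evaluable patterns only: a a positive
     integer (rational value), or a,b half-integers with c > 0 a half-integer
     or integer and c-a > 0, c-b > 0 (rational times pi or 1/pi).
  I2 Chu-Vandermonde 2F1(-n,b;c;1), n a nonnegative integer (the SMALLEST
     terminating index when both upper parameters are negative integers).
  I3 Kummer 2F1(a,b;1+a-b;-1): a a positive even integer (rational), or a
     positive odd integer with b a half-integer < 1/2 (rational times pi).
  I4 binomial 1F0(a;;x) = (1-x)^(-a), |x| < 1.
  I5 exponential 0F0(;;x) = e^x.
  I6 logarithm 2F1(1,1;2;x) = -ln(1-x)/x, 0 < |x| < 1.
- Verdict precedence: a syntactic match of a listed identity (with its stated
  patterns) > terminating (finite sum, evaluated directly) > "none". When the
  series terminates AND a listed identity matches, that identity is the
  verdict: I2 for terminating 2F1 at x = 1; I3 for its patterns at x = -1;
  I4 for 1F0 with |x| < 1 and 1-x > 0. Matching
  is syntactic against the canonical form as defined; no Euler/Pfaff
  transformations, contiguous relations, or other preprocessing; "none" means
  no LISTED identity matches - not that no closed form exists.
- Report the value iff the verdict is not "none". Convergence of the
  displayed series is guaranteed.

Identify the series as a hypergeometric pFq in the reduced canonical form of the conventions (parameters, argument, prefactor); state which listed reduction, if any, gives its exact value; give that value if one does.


At argument -1/6: a 1F0 with upper {3/8}, lower {-}, scaled by C = 3. Verdict: binomial (I4) fires (the 1F0 binomial series: exponent -3/8, x = -1/6). Sum: 3 * (7/6)^(-3/8).

Key step: x = (-1/6) and the running product (C = 3, x = -1/6) telescopes to a rising factorial.
Consecutive-term ratio: r(k) = (-1/6) * (k+3/8) / [(k+1)] - rational; roots negated = parameters, x = (-1/6), C = 3.


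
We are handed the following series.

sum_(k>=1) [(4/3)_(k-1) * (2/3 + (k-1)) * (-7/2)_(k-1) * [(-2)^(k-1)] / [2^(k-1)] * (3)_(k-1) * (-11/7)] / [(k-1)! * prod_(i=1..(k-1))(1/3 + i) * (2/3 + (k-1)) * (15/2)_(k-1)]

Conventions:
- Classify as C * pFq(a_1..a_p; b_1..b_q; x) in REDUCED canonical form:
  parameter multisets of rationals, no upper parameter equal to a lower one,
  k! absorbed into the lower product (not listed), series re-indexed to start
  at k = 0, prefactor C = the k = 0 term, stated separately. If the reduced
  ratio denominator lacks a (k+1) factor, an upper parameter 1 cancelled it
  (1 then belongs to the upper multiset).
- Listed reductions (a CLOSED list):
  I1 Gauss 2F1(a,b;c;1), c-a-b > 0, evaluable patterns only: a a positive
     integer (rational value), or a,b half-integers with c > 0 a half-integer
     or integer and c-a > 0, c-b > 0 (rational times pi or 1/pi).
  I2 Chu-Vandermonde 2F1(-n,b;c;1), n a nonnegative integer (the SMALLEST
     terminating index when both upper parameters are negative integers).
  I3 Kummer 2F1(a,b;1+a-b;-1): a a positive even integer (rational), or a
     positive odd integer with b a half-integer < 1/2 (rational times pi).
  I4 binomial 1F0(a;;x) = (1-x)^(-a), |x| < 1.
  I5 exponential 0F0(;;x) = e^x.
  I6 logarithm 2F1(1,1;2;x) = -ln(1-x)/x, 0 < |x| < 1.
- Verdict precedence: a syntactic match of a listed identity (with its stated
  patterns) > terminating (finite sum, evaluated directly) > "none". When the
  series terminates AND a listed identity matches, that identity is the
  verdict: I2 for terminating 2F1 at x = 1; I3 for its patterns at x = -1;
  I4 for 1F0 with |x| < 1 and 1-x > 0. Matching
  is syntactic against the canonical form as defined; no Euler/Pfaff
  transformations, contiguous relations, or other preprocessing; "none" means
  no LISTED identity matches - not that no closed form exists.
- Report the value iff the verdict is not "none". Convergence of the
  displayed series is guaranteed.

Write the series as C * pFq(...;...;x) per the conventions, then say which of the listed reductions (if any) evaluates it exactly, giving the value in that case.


Classification (C = -11/7): 2F1 with upper {-7/2, 3}, lower {15/2}, argument x = -1. Verdict at x = -1: Kummer's theorem (I3) matches (x = -1; c = 15/2 equals 1+a-b for upper {-7/2, 3}: listed pattern). Value: (-14157/8192) * pi.

First insight: t_0 = -11/7 here, and striking the common factor k + 2/3 reduces the term (C = -11/7).
Step ratio: r(k) = (-1) * (k-7/2) (k+3) / [(k+15/2) (k+1)] - rational in k, leading ratio (-1); with t_0 = -11/7, classification follows.


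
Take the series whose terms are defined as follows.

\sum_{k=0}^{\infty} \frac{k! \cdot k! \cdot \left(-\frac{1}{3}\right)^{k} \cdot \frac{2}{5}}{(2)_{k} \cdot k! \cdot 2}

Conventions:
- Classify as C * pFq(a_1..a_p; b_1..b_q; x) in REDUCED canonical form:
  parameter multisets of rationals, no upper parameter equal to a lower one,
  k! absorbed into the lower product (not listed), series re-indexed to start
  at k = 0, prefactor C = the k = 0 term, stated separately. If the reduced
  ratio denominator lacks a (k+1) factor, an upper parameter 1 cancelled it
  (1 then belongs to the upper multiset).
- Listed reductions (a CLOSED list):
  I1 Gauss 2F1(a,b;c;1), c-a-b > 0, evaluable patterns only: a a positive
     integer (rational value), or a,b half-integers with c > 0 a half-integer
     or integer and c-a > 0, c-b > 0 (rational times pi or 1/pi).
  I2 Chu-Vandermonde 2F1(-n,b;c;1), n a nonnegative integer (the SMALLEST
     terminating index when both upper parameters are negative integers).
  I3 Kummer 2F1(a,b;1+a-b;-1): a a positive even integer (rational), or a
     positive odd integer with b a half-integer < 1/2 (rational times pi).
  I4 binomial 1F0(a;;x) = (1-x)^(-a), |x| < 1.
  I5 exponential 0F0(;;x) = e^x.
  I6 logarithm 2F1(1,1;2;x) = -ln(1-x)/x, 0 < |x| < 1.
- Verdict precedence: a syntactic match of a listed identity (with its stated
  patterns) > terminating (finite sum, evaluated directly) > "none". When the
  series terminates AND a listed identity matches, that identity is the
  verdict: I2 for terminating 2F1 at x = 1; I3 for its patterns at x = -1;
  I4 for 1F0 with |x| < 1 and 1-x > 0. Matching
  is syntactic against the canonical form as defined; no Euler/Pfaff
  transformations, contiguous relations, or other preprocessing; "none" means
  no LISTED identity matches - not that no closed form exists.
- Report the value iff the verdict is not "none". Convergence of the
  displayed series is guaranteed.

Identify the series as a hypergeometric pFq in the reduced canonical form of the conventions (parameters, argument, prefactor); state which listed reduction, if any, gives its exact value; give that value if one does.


At argument -\frac{1}{3}: a 2F1 with upper {1, 1}, lower {2}, scaled by C = \frac{1}{5}. Verdict: this is the logarithmic series (I6) (the logarithm: parameters (1,1;2), x = -\frac{1}{3}). Its exact value is \frac{3}{5} \cdot \ln\left(\frac{4}{3}\right).

Key observation: x = -\frac{1}{3} and the factorial ratio (prefactor 1/5) (k+a-1)!/(a-1)! is a rising factorial (a)_k.
Ratio: r(k) = -\frac{1}{3} * (k+1) (k+1) / [(k+2) (k+1)] - rational in k. x = -\frac{1}{3}; t_0 = \frac{1}{5}; negate the roots.


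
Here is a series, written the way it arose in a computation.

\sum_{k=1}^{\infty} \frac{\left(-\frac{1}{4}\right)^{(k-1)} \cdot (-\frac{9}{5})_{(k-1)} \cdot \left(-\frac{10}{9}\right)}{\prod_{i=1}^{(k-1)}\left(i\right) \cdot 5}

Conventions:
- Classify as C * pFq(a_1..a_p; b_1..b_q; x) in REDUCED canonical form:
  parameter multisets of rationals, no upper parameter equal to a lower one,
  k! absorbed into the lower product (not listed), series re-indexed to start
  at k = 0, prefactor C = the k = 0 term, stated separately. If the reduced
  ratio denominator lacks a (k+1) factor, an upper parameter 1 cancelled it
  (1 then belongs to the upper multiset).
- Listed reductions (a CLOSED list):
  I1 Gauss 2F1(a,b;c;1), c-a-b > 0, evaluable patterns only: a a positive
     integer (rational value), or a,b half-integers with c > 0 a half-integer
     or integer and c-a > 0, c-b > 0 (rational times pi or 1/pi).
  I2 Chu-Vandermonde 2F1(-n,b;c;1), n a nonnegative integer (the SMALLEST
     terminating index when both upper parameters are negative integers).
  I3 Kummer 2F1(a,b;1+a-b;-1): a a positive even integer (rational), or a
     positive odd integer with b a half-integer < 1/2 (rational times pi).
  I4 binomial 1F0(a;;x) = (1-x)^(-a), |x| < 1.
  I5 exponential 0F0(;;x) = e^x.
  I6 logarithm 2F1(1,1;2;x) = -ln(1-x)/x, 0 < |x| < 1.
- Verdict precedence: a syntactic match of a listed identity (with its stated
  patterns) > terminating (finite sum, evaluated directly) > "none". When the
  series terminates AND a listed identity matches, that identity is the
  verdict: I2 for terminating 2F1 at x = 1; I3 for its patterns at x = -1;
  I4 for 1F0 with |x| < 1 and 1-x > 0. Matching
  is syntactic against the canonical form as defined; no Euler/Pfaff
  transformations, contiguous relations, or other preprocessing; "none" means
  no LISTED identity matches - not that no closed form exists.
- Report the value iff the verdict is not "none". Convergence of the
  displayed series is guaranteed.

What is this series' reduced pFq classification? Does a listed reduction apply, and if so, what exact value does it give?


This is -\frac{2}{9} * 1F0(-\frac{9}{5}; -; -\frac{1}{4}) in reduced canonical form. Verdict at x = -\frac{1}{4}: the I4 binomial reduction matches (the 1F0 binomial series: exponent 9/5, x = -\frac{1}{4}). Value: \left(-\frac{2}{9}\right) \cdot \left(\frac{5}{4}\right)^{\frac{9}{5}}.

Key observation: with t_0 = -\frac{2}{9}, the product of the first k integers (C = -2/9) is k!.
Step ratio: r(k) = -\frac{1}{4} * (k-\frac{9}{5}) / [(k+1)] - poly over poly, x = -\frac{1}{4} from leading terms; C = -\frac{2}{9} at k = 0.


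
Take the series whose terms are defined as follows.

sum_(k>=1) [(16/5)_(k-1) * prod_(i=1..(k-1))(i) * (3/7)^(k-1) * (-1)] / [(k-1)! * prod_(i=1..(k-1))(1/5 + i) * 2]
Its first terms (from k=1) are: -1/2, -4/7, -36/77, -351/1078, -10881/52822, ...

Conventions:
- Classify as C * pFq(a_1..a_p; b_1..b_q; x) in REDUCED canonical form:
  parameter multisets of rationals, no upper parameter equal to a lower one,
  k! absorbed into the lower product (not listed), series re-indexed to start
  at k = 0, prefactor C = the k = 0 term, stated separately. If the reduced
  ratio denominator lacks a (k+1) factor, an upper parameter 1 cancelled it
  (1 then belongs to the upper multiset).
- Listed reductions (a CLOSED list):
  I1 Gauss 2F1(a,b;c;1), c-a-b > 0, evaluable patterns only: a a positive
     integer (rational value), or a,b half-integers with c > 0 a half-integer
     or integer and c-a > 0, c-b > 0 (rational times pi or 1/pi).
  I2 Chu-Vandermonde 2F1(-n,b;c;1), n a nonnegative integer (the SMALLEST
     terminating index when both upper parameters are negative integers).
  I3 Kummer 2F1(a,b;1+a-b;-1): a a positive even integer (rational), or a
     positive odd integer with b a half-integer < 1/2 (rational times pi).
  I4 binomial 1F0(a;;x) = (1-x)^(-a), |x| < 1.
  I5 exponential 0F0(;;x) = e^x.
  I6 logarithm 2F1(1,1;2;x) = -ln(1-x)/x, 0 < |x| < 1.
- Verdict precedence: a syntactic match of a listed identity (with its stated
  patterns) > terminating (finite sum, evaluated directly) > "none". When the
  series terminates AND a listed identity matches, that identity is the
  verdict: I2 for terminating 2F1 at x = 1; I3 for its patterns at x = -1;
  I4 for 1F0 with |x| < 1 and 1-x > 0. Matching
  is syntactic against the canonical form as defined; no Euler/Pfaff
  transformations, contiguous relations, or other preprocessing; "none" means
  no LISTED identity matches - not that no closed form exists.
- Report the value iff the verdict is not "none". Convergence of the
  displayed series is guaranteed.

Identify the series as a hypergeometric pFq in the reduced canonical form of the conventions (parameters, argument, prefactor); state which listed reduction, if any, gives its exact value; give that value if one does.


Canonical form: C = -1/2 times 2F1 with upper {1, 16/5}, lower {6/5}, x = 3/7. Verdict: none here - no I1-I6 shape fits x = 3/7 with lower {6/5}.

Structural cue: x = (3/7) and the constant factors (C = -1/2) combine into one prefactor.
Ratio: r(k) = (3/7) * (k+1) (k+16/5) / [(k+6/5) (k+1)] - rational in k. x = (3/7); t_0 = -1/2; negate the roots.


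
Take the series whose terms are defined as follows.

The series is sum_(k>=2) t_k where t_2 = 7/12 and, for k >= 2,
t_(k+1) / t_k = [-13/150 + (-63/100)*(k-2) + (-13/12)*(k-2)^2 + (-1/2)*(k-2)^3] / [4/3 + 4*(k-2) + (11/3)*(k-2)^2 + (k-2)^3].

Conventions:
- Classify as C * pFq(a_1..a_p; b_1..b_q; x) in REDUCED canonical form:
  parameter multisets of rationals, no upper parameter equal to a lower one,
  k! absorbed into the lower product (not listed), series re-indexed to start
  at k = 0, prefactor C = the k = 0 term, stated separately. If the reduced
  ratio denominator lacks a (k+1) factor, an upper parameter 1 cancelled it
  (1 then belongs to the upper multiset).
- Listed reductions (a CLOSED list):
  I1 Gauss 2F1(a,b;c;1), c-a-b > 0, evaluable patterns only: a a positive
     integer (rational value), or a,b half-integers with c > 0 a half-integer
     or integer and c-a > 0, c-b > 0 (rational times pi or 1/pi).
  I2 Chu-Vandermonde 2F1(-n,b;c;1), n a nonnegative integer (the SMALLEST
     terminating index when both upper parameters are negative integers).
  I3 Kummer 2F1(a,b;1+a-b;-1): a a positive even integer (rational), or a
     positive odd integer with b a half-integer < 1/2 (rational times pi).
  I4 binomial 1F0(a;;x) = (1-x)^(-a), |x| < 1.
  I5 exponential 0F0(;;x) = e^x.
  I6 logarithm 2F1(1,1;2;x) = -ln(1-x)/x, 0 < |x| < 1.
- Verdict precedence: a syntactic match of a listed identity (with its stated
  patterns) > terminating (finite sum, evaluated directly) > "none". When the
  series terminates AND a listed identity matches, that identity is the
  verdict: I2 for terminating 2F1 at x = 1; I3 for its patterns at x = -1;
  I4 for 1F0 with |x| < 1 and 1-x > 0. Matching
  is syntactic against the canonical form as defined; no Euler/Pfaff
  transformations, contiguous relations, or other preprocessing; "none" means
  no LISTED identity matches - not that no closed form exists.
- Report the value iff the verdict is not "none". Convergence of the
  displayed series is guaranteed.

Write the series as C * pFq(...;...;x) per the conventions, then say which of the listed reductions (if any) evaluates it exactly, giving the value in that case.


With C = 7/12: the canonical form is 2F1(1/5, 13/10; 2; -1/2). Verdict: none. Every listed pattern misses the 2F1 form at -1/2, upper {1/5, 13/10}.

Structural cue: x = (-1/2) and cancel k + 2/3 from the displayed ratio first; then C = 7/12.
Adjacent-term ratio: r(k) = (-1/2) * (k+1/5) (k+13/10) / [(k+2) (k+1)] - poly over poly, x = (-1/2) from leading terms; C = 7/12 at k = 0.


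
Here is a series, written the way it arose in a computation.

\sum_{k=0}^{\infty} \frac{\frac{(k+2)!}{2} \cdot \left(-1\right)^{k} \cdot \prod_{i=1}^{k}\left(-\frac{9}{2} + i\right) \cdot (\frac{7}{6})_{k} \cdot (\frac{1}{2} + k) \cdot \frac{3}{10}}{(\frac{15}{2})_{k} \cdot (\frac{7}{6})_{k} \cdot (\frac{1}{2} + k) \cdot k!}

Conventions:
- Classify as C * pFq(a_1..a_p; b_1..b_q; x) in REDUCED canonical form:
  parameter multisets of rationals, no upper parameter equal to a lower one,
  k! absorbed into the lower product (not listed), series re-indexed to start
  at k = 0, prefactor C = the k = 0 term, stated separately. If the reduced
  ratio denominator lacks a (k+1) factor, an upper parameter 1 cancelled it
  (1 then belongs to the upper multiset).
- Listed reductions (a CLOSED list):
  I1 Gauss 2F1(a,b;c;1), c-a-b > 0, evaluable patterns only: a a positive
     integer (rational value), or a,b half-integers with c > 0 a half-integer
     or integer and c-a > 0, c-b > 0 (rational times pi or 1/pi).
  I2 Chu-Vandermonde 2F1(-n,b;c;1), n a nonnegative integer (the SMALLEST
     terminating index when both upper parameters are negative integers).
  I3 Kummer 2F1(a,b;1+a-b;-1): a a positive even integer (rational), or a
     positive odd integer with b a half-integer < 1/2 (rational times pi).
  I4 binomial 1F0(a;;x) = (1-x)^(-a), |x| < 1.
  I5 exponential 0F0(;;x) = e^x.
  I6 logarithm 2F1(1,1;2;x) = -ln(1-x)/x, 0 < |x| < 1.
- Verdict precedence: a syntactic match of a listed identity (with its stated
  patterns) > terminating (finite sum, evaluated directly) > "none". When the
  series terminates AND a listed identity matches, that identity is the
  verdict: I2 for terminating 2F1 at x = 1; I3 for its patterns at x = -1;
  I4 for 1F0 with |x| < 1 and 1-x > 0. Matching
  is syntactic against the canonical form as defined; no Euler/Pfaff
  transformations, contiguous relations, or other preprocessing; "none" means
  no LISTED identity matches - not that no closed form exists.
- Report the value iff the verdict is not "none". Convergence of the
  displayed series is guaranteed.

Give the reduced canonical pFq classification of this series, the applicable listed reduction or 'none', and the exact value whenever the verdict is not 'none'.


x = -1 here; the reduced form reads 2F1, upper {-\frac{7}{2}, 3}, lower {\frac{15}{2}}, C = \frac{3}{10}. Verdict (x = -1): Kummer (I3) applies (x = -1; c = \frac{15}{2} equals 1+a-b for upper {-\frac{7}{2}, 3}: listed pattern). Hence: \frac{27027}{81920} \cdot \pi.

First insight: x = -1 and the factor k + 1/2 cancels (top and bottom), leaving prefactor 3/10.
Step ratio: r(k) = -1 * (k-\frac{7}{2}) (k+3) / [(k+\frac{15}{2}) (k+1)] - poly over poly, x = -1 from leading terms; C = \frac{3}{10} at k = 0.


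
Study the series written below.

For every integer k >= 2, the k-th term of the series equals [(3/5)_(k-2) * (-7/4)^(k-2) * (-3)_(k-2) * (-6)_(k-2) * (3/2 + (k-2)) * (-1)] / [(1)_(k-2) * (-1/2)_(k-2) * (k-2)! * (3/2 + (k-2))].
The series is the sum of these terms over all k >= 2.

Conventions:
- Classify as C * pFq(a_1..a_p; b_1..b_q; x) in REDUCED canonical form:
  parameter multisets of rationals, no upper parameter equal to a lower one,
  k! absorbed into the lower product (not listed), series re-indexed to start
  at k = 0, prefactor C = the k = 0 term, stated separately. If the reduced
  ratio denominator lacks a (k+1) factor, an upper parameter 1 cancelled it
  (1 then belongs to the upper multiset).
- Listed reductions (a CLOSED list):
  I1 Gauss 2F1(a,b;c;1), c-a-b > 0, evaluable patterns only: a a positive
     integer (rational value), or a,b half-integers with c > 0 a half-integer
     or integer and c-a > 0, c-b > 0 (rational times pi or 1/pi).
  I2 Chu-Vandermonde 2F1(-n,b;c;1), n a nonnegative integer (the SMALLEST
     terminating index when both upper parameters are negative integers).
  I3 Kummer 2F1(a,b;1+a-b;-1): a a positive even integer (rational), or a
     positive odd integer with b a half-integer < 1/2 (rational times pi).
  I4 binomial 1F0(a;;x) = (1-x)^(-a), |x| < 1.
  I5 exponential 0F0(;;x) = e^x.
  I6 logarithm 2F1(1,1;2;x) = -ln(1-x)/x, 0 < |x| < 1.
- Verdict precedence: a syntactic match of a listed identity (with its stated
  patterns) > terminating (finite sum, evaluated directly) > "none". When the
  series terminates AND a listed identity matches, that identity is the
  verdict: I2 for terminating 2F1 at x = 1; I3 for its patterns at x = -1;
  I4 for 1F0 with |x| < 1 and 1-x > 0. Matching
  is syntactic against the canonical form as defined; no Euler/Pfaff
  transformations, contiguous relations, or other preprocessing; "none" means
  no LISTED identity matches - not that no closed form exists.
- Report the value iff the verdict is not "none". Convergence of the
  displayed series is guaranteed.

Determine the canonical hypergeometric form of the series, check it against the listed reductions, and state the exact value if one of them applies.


At argument -7/4: a 3F2 with upper {-6, -3, 3/5}, lower {-1/2, 1}, scaled by C = -1. Verdict: terminating. (-3)_k vanishes past k = 3, leaving a 4-term sum, computed directly. Its exact value is -5576/25.

The tell: t_0 being -1, (1)_k (prefactor -1) is k! itself.
Adjacent-term ratio: r(k) = (-7/4) * (k-6) (k-3) (k+3/5) / [(k-1/2) (k+1) (k+1)] - rational; roots negated = parameters, x = (-7/4), C = -1.


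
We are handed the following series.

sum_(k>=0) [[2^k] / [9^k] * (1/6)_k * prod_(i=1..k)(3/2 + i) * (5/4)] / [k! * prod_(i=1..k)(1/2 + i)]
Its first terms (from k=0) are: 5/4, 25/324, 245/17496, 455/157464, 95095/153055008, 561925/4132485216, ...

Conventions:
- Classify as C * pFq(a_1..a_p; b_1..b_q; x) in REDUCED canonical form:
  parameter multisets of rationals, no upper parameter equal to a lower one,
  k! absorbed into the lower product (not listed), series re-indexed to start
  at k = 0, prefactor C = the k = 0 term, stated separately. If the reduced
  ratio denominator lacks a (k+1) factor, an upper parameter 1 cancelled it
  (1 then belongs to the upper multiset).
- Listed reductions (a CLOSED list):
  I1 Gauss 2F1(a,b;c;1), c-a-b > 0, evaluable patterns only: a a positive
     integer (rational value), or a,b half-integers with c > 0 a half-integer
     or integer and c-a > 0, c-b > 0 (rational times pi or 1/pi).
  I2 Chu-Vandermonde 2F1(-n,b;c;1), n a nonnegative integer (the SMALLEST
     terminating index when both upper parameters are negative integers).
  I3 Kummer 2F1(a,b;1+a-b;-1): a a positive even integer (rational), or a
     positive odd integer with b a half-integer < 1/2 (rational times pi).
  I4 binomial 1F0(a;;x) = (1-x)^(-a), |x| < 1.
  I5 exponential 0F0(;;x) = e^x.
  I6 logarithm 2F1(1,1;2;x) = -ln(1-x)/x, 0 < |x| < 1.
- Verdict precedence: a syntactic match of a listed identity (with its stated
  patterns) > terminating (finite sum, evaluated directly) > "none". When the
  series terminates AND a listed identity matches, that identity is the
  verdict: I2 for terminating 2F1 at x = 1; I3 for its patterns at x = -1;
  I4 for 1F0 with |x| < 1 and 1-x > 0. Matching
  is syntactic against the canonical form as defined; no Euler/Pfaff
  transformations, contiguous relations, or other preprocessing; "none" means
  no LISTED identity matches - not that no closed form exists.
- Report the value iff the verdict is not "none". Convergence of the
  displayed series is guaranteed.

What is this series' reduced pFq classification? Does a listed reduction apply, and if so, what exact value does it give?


Reduced: x = 2/9, 2F1, upper = {1/6, 5/2}, lower = {3/2}, C = 5/4. Verdict: none. Every listed pattern misses the 2F1 form at 2/9, upper {1/6, 5/2}.

Structural cue: x = (2/9) and the lower running product (C = 5/4) is a rising factorial.
Term ratio: r(k) = (2/9) * (k+1/6) (k+5/2) / [(k+3/2) (k+1)] - rational in k. x = (2/9); t_0 = 5/4; negate the roots.


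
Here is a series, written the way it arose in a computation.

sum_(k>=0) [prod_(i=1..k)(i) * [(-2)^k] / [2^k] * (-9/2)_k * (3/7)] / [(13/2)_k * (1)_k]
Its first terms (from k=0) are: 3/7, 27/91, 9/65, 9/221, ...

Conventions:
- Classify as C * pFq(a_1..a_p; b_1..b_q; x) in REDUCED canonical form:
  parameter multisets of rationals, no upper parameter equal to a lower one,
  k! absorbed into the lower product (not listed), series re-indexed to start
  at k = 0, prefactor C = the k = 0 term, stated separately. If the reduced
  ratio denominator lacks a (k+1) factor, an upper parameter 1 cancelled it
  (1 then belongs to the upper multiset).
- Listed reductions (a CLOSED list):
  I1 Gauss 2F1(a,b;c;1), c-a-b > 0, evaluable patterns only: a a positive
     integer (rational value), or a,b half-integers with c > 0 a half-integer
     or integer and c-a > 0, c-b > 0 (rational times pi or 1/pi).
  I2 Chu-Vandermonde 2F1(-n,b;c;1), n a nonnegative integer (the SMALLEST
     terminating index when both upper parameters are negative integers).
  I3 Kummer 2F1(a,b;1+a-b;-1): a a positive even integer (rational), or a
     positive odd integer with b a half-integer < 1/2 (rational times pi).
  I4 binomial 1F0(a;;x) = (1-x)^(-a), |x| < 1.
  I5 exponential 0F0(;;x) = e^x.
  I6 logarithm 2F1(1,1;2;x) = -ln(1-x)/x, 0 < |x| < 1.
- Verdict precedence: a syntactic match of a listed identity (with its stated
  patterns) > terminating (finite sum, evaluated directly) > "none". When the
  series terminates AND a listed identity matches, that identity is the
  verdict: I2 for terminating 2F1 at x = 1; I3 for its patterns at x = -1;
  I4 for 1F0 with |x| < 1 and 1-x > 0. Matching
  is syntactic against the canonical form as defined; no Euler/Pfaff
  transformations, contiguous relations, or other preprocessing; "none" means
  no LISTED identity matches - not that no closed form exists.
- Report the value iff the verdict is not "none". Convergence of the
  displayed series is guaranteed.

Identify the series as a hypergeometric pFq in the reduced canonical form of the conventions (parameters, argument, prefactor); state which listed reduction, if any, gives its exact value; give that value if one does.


The series (x = -1) is 2F1: upper {-9/2, 1}, lower {13/2}, prefactor 3/7. Verdict (x = -1): Kummer (I3) applies (x = -1; c = 13/2 equals 1+a-b for upper {-9/2, 1}: listed pattern). Exact value: (297/1024) * pi.

Structural cue: t_0 being 3/7, the running product (prefactor 3/7) telescopes to a rising factorial.
Consecutive-term ratio: r(k) = (-1) * (k-9/2) (k+1) / [(k+13/2) (k+1)] - poly over poly, x = (-1) from leading terms; C = 3/7 at k = 0.


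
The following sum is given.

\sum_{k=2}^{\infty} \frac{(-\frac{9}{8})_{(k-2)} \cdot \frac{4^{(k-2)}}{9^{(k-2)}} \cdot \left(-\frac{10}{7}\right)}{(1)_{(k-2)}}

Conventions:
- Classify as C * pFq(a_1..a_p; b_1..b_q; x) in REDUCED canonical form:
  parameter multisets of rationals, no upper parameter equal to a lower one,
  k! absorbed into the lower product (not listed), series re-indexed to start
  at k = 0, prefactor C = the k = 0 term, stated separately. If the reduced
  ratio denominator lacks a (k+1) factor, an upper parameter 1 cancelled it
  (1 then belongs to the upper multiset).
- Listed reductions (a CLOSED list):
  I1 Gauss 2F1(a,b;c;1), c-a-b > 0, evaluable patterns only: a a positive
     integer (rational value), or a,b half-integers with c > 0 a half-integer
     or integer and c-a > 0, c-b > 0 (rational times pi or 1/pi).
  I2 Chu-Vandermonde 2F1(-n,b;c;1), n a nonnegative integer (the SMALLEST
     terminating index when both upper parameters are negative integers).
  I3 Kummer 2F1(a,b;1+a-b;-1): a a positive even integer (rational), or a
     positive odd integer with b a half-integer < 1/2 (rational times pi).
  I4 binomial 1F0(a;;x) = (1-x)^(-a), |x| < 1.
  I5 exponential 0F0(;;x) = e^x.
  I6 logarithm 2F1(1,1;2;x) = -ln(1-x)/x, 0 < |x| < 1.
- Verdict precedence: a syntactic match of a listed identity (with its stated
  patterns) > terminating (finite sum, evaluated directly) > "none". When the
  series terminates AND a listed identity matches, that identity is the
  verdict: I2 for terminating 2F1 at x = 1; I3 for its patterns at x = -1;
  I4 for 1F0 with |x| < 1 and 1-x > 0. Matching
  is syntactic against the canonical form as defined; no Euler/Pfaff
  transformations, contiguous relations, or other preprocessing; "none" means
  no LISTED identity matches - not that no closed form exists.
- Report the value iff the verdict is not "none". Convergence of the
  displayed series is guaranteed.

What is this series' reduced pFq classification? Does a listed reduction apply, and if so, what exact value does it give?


Classification (C = -\frac{10}{7}): 1F0 with upper {-\frac{9}{8}}, lower {-}, argument x = \frac{4}{9}. Verdict: binomial (I4) matches (the 1F0 binomial series: exponent 9/8, x = \frac{4}{9}). Its exact value is \left(-\frac{10}{7}\right) \cdot \left(\frac{5}{9}\right)^{\frac{9}{8}}.

Key step: from the first term -\frac{10}{7}: the two geometric factors (prefactor -10/7) combine into one argument.
Ratio: r(k) = \frac{4}{9} * (k-\frac{9}{8}) / [(k+1)] - rational in k, leading ratio \frac{4}{9}; with t_0 = -\frac{10}{7}, classification follows.


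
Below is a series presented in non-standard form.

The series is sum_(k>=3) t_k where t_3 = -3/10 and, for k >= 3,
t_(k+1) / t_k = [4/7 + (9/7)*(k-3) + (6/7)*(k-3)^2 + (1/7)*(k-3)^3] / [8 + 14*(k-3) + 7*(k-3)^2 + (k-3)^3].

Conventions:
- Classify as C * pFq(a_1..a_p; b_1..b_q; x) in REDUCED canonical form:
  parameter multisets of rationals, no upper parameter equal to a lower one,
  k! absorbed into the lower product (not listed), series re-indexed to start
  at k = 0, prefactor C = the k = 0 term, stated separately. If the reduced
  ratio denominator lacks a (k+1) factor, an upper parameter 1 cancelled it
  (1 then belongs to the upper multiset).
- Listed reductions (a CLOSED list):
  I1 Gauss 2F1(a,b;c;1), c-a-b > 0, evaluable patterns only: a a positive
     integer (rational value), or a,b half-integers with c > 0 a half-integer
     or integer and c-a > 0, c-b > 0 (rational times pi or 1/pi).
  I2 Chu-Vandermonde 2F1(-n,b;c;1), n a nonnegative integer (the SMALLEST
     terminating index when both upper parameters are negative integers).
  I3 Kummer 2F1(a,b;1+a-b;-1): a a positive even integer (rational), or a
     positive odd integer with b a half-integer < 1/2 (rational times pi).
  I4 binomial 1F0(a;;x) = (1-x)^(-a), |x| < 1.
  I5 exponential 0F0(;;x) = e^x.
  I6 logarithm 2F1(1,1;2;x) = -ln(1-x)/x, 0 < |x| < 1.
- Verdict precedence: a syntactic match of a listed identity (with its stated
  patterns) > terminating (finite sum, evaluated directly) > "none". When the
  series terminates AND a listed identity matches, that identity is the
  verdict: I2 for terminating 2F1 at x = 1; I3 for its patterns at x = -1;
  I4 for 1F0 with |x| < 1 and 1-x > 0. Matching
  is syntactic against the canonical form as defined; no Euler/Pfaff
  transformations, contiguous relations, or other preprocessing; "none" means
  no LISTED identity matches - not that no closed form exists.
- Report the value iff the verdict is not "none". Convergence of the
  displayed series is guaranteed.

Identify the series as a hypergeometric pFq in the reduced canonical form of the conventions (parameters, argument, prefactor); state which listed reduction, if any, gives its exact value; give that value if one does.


Classification (C = -3/10): 2F1 with upper {1, 1}, lower {2}, argument x = 1/7. Verdict at x = 1/7: logarithm (I6) matches (the logarithm: parameters (1,1;2), x = 1/7). Exact value: (21/10) * ln(6/7).

Structural cue: with t_0 = -3/10, the parameter 4 appears in both the upper and lower lists and cancels.
Ratio: r(k) = (1/7) * (k+1) (k+1) / [(k+2) (k+1)] ; factor over Q: parameters, x = (1/7), and C = -3/10.


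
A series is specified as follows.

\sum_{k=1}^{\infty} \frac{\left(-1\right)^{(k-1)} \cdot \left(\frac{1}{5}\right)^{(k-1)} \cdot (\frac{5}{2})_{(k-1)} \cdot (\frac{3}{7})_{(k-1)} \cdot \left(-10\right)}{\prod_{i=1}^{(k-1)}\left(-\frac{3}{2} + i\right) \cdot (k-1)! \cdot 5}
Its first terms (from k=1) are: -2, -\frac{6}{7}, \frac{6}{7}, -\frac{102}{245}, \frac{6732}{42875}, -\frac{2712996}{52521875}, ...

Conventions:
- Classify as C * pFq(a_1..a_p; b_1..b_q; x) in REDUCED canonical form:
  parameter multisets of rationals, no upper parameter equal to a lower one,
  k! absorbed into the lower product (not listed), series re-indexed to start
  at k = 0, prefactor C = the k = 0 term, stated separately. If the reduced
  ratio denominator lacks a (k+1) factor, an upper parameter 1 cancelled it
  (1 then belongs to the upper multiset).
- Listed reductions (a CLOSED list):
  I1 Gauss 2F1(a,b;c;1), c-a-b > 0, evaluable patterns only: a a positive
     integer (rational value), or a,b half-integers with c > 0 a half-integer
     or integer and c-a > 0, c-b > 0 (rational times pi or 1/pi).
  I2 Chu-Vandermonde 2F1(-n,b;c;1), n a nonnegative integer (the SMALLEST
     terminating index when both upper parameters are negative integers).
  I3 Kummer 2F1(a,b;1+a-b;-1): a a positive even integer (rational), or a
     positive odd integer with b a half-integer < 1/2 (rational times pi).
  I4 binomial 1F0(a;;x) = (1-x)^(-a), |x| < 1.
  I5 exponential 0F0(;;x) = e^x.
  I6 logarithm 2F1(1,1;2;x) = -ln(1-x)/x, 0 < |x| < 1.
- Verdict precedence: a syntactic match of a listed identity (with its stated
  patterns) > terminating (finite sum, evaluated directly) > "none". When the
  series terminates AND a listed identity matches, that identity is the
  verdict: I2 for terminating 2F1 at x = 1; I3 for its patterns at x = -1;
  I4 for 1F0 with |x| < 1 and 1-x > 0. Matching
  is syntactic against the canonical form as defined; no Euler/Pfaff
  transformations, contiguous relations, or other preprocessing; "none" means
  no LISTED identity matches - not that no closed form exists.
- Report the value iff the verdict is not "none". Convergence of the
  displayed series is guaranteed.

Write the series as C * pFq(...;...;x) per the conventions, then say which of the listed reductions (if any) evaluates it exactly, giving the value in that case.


With C = -2: the canonical form is 2F1(\frac{3}{7}, \frac{5}{2}; -\frac{1}{2}; -\frac{1}{5}). Verdict: none. No listed pattern accepts 2F1(\frac{3}{7}, \frac{5}{2}; -\frac{1}{2}; -\frac{1}{5}).

The tell: t_0 = -2 here, and the (-1)^k factor (C = -2) folds into the argument's sign.
Adjacent-term ratio: r(k) = -\frac{1}{5} * (k+\frac{3}{7}) (k+\frac{5}{2}) / [(k-\frac{1}{2}) (k+1)] - rational; roots negated = parameters, x = -\frac{1}{5}, C = -2.
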